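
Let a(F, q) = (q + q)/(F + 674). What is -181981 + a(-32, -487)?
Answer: -58416388/321 ≈ -1.8198e+5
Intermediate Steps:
a(F, q) = 2*q/(674 + F) (a(F, q) = (2*q)/(674 + F) = 2*q/(674 + F))
-181981 + a(-32, -487) = -181981 + 2*(-487)/(674 - 32) = -181981 + 2*(-487)/642 = -181981 + 2*(-487)*(1/642) = -181981 - 487/321 = -58416388/321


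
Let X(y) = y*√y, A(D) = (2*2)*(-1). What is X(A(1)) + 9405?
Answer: 9405 - 8*I ≈ 9405.0 - 8.0*I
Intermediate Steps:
A(D) = -4 (A(D) = 4*(-1) = -4)
X(y) = y^(3/2)
X(A(1)) + 9405 = (-4)^(3/2) + 9405 = -8*I + 9405 = 9405 - 8*I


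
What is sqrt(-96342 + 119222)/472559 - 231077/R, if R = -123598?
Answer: 231077/123598 + 4*sqrt(1430)/472559 ≈ 1.8699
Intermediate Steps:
sqrt(-96342 + 119222)/472559 - 231077/R = sqrt(-96342 + 119222)/472559 - 231077/(-123598) = sqrt(22880)*(1/472559) - 231077*(-1/123598) = (4*sqrt(1430))*(1/472559) + 231077/123598 = 4*sqrt(1430)/472559 + 231077/123598 = 231077/123598 + 4*sqrt(1430)/472559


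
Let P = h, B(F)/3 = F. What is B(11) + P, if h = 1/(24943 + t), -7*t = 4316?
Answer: 5619412/170285 ≈ 33.000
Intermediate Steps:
t = -4316/7 (t = -1/7*4316 = -4316/7 ≈ -616.57)
B(F) = 3*F
h = 7/170285 (h = 1/(24943 - 4316/7) = 1/(170285/7) = 7/170285 ≈ 4.1108e-5)
P = 7/170285 ≈ 4.1108e-5
B(11) + P = 3*11 + 7/170285 = 33 + 7/170285 = 5619412/170285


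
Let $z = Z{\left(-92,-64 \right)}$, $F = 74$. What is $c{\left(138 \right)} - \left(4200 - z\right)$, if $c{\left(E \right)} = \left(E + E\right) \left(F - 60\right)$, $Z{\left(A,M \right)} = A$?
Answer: $-428$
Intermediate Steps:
$z = -92$
$c{\left(E \right)} = 28 E$ ($c{\left(E \right)} = \left(E + E\right) \left(74 - 60\right) = 2 E 14 = 28 E$)
$c{\left(138 \right)} - \left(4200 - z\right) = 28 \cdot 138 - \left(4200 - -92\right) = 3864 - \left(4200 + 92\right) = 3864 - 4292 = -428$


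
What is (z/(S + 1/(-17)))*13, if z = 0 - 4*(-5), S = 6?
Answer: 4420/101 ≈ 43.762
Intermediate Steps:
z = 20 (z = 0 + 20 = 20)
(z/(S + 1/(-17)))*13 = (20/(6 + 1/(-17)))*13 = (20/(6 - 1/17))*13 = (20/(101/17))*13 = ((17/101)*20)*13 = (340/101)*13 = 4420/101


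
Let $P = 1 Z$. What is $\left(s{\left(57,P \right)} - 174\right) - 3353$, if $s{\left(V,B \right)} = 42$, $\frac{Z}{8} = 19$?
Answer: $-3485$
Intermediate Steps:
$Z = 152$ ($Z = 8 \cdot 19 = 152$)
$P = 152$ ($P = 1 \cdot 152 = 152$)
$\left(s{\left(57,P \right)} - 174\right) - 3353 = \left(42 - 174\right) - 3353 = -132 - 3353 = -3485$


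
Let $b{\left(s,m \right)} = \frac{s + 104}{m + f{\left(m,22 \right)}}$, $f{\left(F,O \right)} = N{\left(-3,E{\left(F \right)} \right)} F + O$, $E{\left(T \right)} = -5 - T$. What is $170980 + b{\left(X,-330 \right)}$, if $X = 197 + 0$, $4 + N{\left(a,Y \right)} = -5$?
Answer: $\frac{455149061}{2662} \approx 1.7098 \cdot 10^{5}$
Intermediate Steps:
$N{\left(a,Y \right)} = -9$ ($N{\left(a,Y \right)} = -4 - 5 = -9$)
$X = 197$
$f{\left(F,O \right)} = O - 9 F$ ($f{\left(F,O \right)} = - 9 F + O = O - 9 F$)
$b{\left(s,m \right)} = \frac{104 + s}{22 - 8 m}$ ($b{\left(s,m \right)} = \frac{s + 104}{m - \left(-22 + 9 m\right)} = \frac{104 + s}{22 - 8 m}$)
$170980 + b{\left(X,-330 \right)} = 170980 + \frac{104 + 197}{2 \left(11 - -1320\right)} = 170980 + \frac{1}{2} \frac{1}{11 + 1320} \cdot 301 = 170980 + \frac{1}{2} \cdot \frac{1}{1331} \cdot 301 = 170980 + \frac{301}{2662} = \frac{455149061}{2662}$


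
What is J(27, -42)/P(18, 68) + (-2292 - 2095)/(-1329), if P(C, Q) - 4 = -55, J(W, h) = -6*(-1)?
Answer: 71921/22593 ≈ 3.1833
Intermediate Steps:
J(W, h) = 6
P(C, Q) = -51 (P(C, Q) = 4 - 55 = -51)
J(27, -42)/P(18, 68) + (-2292 - 2095)/(-1329) = 6/(-51) + (-2292 - 2095)/(-1329) = 6*(-1/51) - 4387*(-1/1329) = -2/17 + 4387/1329 = 71921/22593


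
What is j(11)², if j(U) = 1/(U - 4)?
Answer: 1/49 ≈ 0.020408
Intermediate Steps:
j(U) = 1/(-4 + U)
j(11)² = (1/(-4 + 11))² = (1/7)² = (⅐)² = 1/49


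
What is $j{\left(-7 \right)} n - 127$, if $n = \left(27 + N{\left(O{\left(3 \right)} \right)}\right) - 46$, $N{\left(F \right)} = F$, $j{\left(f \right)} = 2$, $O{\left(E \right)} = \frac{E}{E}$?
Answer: $-163$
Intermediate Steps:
$O{\left(E \right)} = 1$
$n = -18$ ($n = \left(27 + 1\right) - 46 = 28 - 46 = -18$)
$j{\left(-7 \right)} n - 127 = 2 \left(-18\right) - 127 = -36 - 127 = -163$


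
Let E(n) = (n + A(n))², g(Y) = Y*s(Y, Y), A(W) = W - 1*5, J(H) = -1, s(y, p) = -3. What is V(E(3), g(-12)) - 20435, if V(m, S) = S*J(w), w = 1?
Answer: -20471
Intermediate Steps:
A(W) = -5 + W (A(W) = W - 5 = -5 + W)
g(Y) = -3*Y (g(Y) = Y*(-3) = -3*Y)
E(n) = (-5 + 2*n)² (E(n) = (n + (-5 + n))² = (-5 + 2*n)²)
V(m, S) = -S (V(m, S) = S*(-1) = -S)
V(E(3), g(-12)) - 20435 = -(-3)*(-12) - 20435 = -1*36 - 20435 = -36 - 20435 = -20471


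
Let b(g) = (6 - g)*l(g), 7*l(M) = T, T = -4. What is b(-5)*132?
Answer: -5808/7 ≈ -829.71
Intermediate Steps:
l(M) = -4/7 (l(M) = (⅐)*(-4) = -4/7)
b(g) = -24/7 + 4*g/7 (b(g) = (6 - g)*(-4/7) = -24/7 + 4*g/7)
b(-5)*132 = (-24/7 + (4/7)*(-5))*132 = (-24/7 - 20/7)*132 = -44/7*132 = -5808/7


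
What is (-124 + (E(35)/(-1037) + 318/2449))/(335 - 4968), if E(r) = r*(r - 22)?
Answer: 315696541/11766027029 ≈ 0.026831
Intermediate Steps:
E(r) = r*(-22 + r)
(-124 + (E(35)/(-1037) + 318/2449))/(335 - 4968) = (-124 + ((35*(-22 + 35))/(-1037) + 318/2449))/(335 - 4968) = (-124 + ((35*13)*(-1/1037) + 318*(1/2449)))/(-4633) = (-124 + (455*(-1/1037) + 318/2449))*(-1/4633) = (-124 + (-455/1037 + 318/2449))*(-1/4633) = (-124 - 784529/2539613)*(-1/4633) = -315696541/2539613*(-1/4633) = 315696541/11766027029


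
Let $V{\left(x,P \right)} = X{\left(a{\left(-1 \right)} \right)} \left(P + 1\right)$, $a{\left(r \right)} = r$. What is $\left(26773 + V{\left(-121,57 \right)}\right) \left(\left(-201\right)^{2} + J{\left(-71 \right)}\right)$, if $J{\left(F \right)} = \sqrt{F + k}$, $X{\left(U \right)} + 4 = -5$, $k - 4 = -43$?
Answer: $1060566651 + 26251 i \sqrt{110} \approx 1.0606 \cdot 10^{9} + 2.7532 \cdot 10^{5} i$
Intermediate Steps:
$k = -39$ ($k = 4 - 43 = -39$)
$X{\left(U \right)} = -9$ ($X{\left(U \right)} = -4 - 5 = -9$)
$V{\left(x,P \right)} = -9 - 9 P$ ($V{\left(x,P \right)} = - 9 \left(P + 1\right) = - 9 \left(1 + P\right) = -9 - 9 P$)
$J{\left(F \right)} = \sqrt{-39 + F}$ ($J{\left(F \right)} = \sqrt{F - 39} = \sqrt{-39 + F}$)
$\left(26773 + V{\left(-121,57 \right)}\right) \left(\left(-201\right)^{2} + J{\left(-71 \right)}\right) = \left(26773 - 522\right) \left(\left(-201\right)^{2} + \sqrt{-39 - 71}\right) = \left(26773 - 522\right) \left(40401 + \sqrt{-110}\right) = \left(26773 - 522\right) \left(40401 + i \sqrt{110}\right) = 26251 \left(40401 + i \sqrt{110}\right) = 1060566651 + 26251 i \sqrt{110}$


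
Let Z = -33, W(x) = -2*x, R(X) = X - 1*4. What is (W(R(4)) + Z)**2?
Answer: 1089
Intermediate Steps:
R(X) = -4 + X (R(X) = X - 4 = -4 + X)
(W(R(4)) + Z)**2 = (-2*(-4 + 4) - 33)**2 = (-2*0 - 33)**2 = (0 - 33)**2 = (-33)**2 = 1089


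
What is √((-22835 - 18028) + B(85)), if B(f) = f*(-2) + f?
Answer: 2*I*√10237 ≈ 202.36*I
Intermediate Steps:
B(f) = -f (B(f) = -2*f + f = -f)
√((-22835 - 18028) + B(85)) = √((-22835 - 18028) - 1*85) = √(-40863 - 85) = √(-40948) = 2*I*√10237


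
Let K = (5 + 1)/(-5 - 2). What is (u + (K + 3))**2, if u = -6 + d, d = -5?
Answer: 3844/49 ≈ 78.449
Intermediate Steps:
K = -6/7 (K = 6/(-7) = 6*(-1/7) = -6/7 ≈ -0.85714)
u = -11 (u = -6 - 5 = -11)
(u + (K + 3))**2 = (-11 + (-6/7 + 3))**2 = (-11 + 15/7)**2 = (-62/7)**2 = 3844/49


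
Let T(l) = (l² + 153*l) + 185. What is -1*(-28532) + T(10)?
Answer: 30347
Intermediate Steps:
T(l) = 185 + l² + 153*l
-1*(-28532) + T(10) = -1*(-28532) + (185 + 10² + 153*10) = 28532 + (185 + 100 + 1530) = 28532 + 1815 = 30347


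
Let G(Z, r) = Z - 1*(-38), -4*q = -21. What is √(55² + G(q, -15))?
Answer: √12273/2 ≈ 55.392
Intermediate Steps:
q = 21/4 (q = -¼*(-21) = 21/4 ≈ 5.2500)
G(Z, r) = 38 + Z (G(Z, r) = Z + 38 = 38 + Z)
√(55² + G(q, -15)) = √(55² + (38 + 21/4)) = √(3025 + 173/4) = √(12273/4) = √12273/2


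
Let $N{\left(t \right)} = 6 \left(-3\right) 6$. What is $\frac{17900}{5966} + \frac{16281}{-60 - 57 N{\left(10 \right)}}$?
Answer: $\frac{34375141}{6061456} \approx 5.6711$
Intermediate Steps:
$N{\left(t \right)} = -108$ ($N{\left(t \right)} = \left(-18\right) 6 = -108$)
$\frac{17900}{5966} + \frac{16281}{-60 - 57 N{\left(10 \right)}} = \frac{17900}{5966} + \frac{16281}{-60 - -6156} = 17900 \cdot \frac{1}{5966} + \frac{16281}{-60 + 6156} = \frac{8950}{2983} + \frac{16281}{6096} = \frac{8950}{2983} + 16281 \cdot \frac{1}{6096} = \frac{8950}{2983} + \frac{5427}{2032} = \frac{34375141}{6061456}$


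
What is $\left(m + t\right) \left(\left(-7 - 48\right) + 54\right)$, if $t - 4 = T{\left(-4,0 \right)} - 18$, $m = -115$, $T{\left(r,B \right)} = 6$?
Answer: $123$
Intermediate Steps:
$t = -8$ ($t = 4 + \left(6 - 18\right) = 4 - 12 = -8$)
$\left(m + t\right) \left(\left(-7 - 48\right) + 54\right) = \left(-115 - 8\right) \left(\left(-7 - 48\right) + 54\right) = - 123 \left(-55 + 54\right) = \left(-123\right) \left(-1\right) = 123$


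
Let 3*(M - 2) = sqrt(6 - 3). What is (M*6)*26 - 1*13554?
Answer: -13242 + 52*sqrt(3) ≈ -13152.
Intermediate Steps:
M = 2 + sqrt(3)/3 (M = 2 + sqrt(6 - 3)/3 = 2 + sqrt(3)/3 ≈ 2.5774)
(M*6)*26 - 1*13554 = ((2 + sqrt(3)/3)*6)*26 - 1*13554 = (12 + 2*sqrt(3))*26 - 13554 = (312 + 52*sqrt(3)) - 13554 = -13242 + 52*sqrt(3)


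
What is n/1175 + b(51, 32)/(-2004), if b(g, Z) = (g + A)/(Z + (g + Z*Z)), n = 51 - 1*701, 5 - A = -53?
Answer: -57684251/104266116 ≈ -0.55324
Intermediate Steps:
A = 58 (A = 5 - 1*(-53) = 5 + 53 = 58)
n = -650 (n = 51 - 701 = -650)
b(g, Z) = (58 + g)/(Z + g + Z²) (b(g, Z) = (g + 58)/(Z + (g + Z*Z)) = (58 + g)/(Z + (g + Z²)) = (58 + g)/(Z + g + Z²))
n/1175 + b(51, 32)/(-2004) = -650/1175 + ((58 + 51)/(32 + 51 + 32²))/(-2004) = -650*1/1175 + (109/(32 + 51 + 1024))*(-1/2004) = -26/47 + (109/1107)*(-1/2004) = -26/47 - 109/2218428 = -57684251/104266116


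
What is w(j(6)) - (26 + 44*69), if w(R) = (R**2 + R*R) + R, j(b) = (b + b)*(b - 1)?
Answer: 4198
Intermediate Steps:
j(b) = 2*b*(-1 + b) (j(b) = (2*b)*(-1 + b) = 2*b*(-1 + b))
w(R) = R + 2*R**2 (w(R) = (R**2 + R**2) + R = 2*R**2 + R = R + 2*R**2)
w(j(6)) - (26 + 44*69) = (2*6*(-1 + 6))*(1 + 2*(2*6*(-1 + 6))) - (26 + 44*69) = (2*6*5)*(1 + 2*(2*6*5)) - (26 + 3036) = 60*(1 + 2*60) - 1*3062 = 60*(1 + 120) - 3062 = 60*121 - 3062 = 7260 - 3062 = 4198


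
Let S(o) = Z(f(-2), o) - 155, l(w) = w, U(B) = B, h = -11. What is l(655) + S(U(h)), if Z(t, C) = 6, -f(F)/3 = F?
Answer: 506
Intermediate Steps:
f(F) = -3*F
S(o) = -149 (S(o) = 6 - 155 = -149)
l(655) + S(U(h)) = 655 - 149 = 506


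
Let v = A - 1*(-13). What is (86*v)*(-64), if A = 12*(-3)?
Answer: 126592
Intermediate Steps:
A = -36
v = -23 (v = -36 - 1*(-13) = -36 + 13 = -23)
(86*v)*(-64) = (86*(-23))*(-64) = -1978*(-64) = 126592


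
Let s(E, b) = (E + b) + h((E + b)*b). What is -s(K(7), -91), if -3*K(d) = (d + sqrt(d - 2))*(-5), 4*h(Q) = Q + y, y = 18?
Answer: -1730 + 145*sqrt(5)/4 ≈ -1648.9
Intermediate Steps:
h(Q) = 9/2 + Q/4 (h(Q) = (Q + 18)/4 = (18 + Q)/4 = 9/2 + Q/4)
K(d) = 5*d/3 + 5*sqrt(-2 + d)/3 (K(d) = -(d + sqrt(d - 2))*(-5)/3 = -(d + sqrt(-2 + d))*(-5)/3 = -(-5*d - 5*sqrt(-2 + d))/3 = 5*d/3 + 5*sqrt(-2 + d)/3)
s(E, b) = 9/2 + E + b + b*(E + b)/4 (s(E, b) = (E + b) + (9/2 + ((E + b)*b)/4) = (E + b) + (9/2 + (b*(E + b))/4) = (E + b) + (9/2 + b*(E + b)/4) = 9/2 + E + b + b*(E + b)/4)
-s(K(7), -91) = -(9/2 + ((5/3)*7 + 5*sqrt(-2 + 7)/3) - 91 + (1/4)*(-91)*(((5/3)*7 + 5*sqrt(-2 + 7)/3) - 91)) = -(9/2 + (35/3 + 5*sqrt(5)/3) - 91 + (1/4)*(-91)*((35/3 + 5*sqrt(5)/3) - 91)) = -(9/2 + (35/3 + 5*sqrt(5)/3) - 91 + (1/4)*(-91)*(-238/3 + 5*sqrt(5)/3)) = -(9/2 + (35/3 + 5*sqrt(5)/3) - 91 + (10829/6 - 455*sqrt(5)/12)) = -(1730 - 145*sqrt(5)/4) = -1730 + 145*sqrt(5)/4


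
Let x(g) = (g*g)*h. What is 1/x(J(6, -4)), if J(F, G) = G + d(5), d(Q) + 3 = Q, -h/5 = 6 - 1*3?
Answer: -1/60 ≈ -0.016667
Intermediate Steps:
h = -15 (h = -5*(6 - 1*3) = -5*(6 - 3) = -5*3 = -15)
d(Q) = -3 + Q
J(F, G) = 2 + G (J(F, G) = G + (-3 + 5) = G + 2 = 2 + G)
x(g) = -15*g² (x(g) = (g*g)*(-15) = g²*(-15) = -15*g²)
1/x(J(6, -4)) = 1/(-15*(2 - 4)²) = 1/(-15*(-2)²) = 1/(-15*4) = 1/(-60) = -1/60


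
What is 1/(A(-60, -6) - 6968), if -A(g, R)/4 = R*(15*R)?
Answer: -1/9128 ≈ -0.00010955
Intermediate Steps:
A(g, R) = -60*R**2 (A(g, R) = -4*R*15*R = -60*R**2)
1/(A(-60, -6) - 6968) = 1/(-60*(-6)**2 - 6968) = 1/(-60*36 - 6968) = 1/(-2160 - 6968) = 1/(-9128) = -1/9128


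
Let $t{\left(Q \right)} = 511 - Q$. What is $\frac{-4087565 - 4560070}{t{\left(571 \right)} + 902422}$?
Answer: $- \frac{8647635}{902362} \approx -9.5833$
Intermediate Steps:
$\frac{-4087565 - 4560070}{t{\left(571 \right)} + 902422} = \frac{-4087565 - 4560070}{\left(511 - 571\right) + 902422} = - \frac{8647635}{\left(511 - 571\right) + 902422} = - \frac{8647635}{-60 + 902422} = - \frac{8647635}{902362}$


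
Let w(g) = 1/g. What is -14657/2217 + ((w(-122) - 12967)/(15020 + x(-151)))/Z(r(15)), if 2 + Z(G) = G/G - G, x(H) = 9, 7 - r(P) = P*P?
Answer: -5835201361697/882094962882 ≈ -6.6152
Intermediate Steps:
r(P) = 7 - P² (r(P) = 7 - P*P = 7 - P²)
Z(G) = -1 - G (Z(G) = -2 + (G/G - G) = -2 + (1 - G) = -1 - G)
-14657/2217 + ((w(-122) - 12967)/(15020 + x(-151)))/Z(r(15)) = -14657/2217 + ((1/(-122) - 12967)/(15020 + 9))/(-1 - (7 - 1*15²)) = -14657*1/2217 + ((-1/122 - 12967)/15029)/(-1 - (7 - 1*225)) = -14657/2217 + (-1581975/122*1/15029)/(-1 - (7 - 225)) = -14657/2217 - 1581975/(1833538*(-1 - 1*(-218))) = -14657/2217 - 1581975/(1833538*(-1 + 218)) = -14657/2217 - 1581975/1833538/217 = -14657/2217 - 1581975/1833538*1/217 = -14657/2217 - 1581975/397877746 = -5835201361697/882094962882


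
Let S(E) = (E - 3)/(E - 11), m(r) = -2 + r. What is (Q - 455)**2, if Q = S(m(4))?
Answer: 16760836/81 ≈ 2.0692e+5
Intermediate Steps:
S(E) = (-3 + E)/(-11 + E)
Q = 1/9 (Q = (-3 + (-2 + 4))/(-11 + (-2 + 4)) = (-3 + 2)/(-11 + 2) = -1/(-9) = -1/9*(-1) = 1/9 ≈ 0.11111)
(Q - 455)**2 = (1/9 - 455)**2 = (-4094/9)**2 = 16760836/81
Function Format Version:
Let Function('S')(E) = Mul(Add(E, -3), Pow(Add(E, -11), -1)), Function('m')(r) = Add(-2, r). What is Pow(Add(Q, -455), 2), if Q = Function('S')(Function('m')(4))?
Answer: Rational(16760836, 81) ≈ 2.0692e+5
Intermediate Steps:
Function('S')(E) = Mul(Pow(Add(-11, E), -1), Add(-3, E)) (Function('S')(E) = Mul(Add(-3, E), Pow(Add(-11, E), -1)) = Mul(Pow(Add(-11, E), -1), Add(-3, E)))
Q = Rational(1, 9) (Q = Mul(Pow(Add(-11, Add(-2, 4)), -1), Add(-3, Add(-2, 4))) = Mul(Pow(Add(-11, 2), -1), Add(-3, 2)) = Mul(Pow(-9, -1), -1) = Mul(Rational(-1, 9), -1) = Rational(1, 9) ≈ 0.11111)
Pow(Add(Q, -455), 2) = Pow(Add(Rational(1, 9), -455), 2) = Pow(Rational(-4094, 9), 2) = Rational(16760836, 81)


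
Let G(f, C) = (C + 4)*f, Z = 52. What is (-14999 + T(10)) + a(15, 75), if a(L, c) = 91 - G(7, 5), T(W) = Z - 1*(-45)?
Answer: -14874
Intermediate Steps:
G(f, C) = f*(4 + C) (G(f, C) = (4 + C)*f = f*(4 + C))
T(W) = 97 (T(W) = 52 - 1*(-45) = 52 + 45 = 97)
a(L, c) = 28 (a(L, c) = 91 - 7*(4 + 5) = 91 - 7*9 = 91 - 1*63 = 91 - 63 = 28)
(-14999 + T(10)) + a(15, 75) = (-14999 + 97) + 28 = -14902 + 28 = -14874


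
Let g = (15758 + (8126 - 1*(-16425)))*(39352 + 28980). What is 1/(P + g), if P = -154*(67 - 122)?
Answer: 1/2754403058 ≈ 3.6305e-10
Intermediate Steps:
g = 2754394588 (g = (15758 + (8126 + 16425))*68332 = (15758 + 24551)*68332 = 40309*68332 = 2754394588)
P = 8470 (P = -154*(-55) = 8470)
1/(P + g) = 1/(8470 + 2754394588) = 1/2754403058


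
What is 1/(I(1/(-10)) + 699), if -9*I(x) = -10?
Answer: 9/6301 ≈ 0.0014283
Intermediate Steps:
I(x) = 10/9 (I(x) = -⅑*(-10) = 10/9)
1/(I(1/(-10)) + 699) = 1/(10/9 + 699) = 1/(6301/9) = 9/6301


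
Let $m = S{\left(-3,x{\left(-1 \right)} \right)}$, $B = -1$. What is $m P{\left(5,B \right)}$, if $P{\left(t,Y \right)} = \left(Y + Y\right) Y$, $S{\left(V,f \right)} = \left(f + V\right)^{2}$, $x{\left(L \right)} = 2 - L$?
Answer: $0$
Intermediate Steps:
$S{\left(V,f \right)} = \left(V + f\right)^{2}$
$P{\left(t,Y \right)} = 2 Y^{2}$ ($P{\left(t,Y \right)} = 2 Y Y = 2 Y^{2}$)
$m = 0$ ($m = \left(-3 + \left(2 - -1\right)\right)^{2} = \left(-3 + \left(2 + 1\right)\right)^{2} = \left(-3 + 3\right)^{2} = 0^{2} = 0$)
$m P{\left(5,B \right)} = 0 \cdot 2 \left(-1\right)^{2} = 0 \cdot 2 \cdot 1 = 0 \cdot 2 = 0$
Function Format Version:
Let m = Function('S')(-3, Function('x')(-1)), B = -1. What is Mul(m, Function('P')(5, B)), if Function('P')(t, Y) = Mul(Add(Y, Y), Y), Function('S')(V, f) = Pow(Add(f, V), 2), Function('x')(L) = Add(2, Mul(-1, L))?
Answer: 0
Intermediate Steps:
Function('S')(V, f) = Pow(Add(V, f), 2)
Function('P')(t, Y) = Mul(2, Pow(Y, 2)) (Function('P')(t, Y) = Mul(Mul(2, Y), Y) = Mul(2, Pow(Y, 2)))
m = 0 (m = Pow(Add(-3, Add(2, Mul(-1, -1))), 2) = Pow(Add(-3, Add(2, 1)), 2) = Pow(Add(-3, 3), 2) = Pow(0, 2) = 0)
Mul(m, Function('P')(5, B)) = Mul(0, Mul(2, Pow(-1, 2))) = Mul(0, Mul(2, 1)) = Mul(0, 2) = 0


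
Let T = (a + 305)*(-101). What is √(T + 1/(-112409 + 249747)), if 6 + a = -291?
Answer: I*√15240274667814/137338 ≈ 28.425*I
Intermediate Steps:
a = -297 (a = -6 - 291 = -297)
T = -808 (T = (-297 + 305)*(-101) = 8*(-101) = -808)
√(T + 1/(-112409 + 249747)) = √(-808 + 1/(-112409 + 249747)) = √(-808 + 1/137338) = √(-110969103/137338) = I*√15240274667814/137338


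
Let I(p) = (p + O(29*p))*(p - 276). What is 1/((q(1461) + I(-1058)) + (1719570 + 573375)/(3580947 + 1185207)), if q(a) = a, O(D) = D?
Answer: 1588718/67270484914193 ≈ 2.3617e-8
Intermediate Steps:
I(p) = 30*p*(-276 + p) (I(p) = (p + 29*p)*(p - 276) = (30*p)*(-276 + p) = 30*p*(-276 + p))
1/((q(1461) + I(-1058)) + (1719570 + 573375)/(3580947 + 1185207)) = 1/((1461 + 30*(-1058)*(-276 - 1058)) + (1719570 + 573375)/(3580947 + 1185207)) = 1/((1461 + 30*(-1058)*(-1334)) + 2292945/4766154) = 1/((1461 + 42341160) + 2292945*(1/4766154)) = 1/(42342621 + 764315/1588718) = 1/(67270484914193/1588718) = 1588718/67270484914193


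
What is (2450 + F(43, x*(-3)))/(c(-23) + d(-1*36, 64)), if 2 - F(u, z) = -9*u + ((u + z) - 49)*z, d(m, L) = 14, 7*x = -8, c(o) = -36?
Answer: -139543/1078 ≈ -129.45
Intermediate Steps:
x = -8/7 (x = (⅐)*(-8) = -8/7 ≈ -1.1429)
F(u, z) = 2 + 9*u - z*(-49 + u + z) (F(u, z) = 2 - (-9*u + ((u + z) - 49)*z) = 2 - (-9*u + (-49 + u + z)*z) = 2 - (-9*u + z*(-49 + u + z)) = 2 + (9*u - z*(-49 + u + z)) = 2 + 9*u - z*(-49 + u + z))
(2450 + F(43, x*(-3)))/(c(-23) + d(-1*36, 64)) = (2450 + (2 - (-8/7*(-3))² + 9*43 + 49*(-8/7*(-3)) - 1*43*(-8/7*(-3))))/(-36 + 14) = (2450 + (2 - (24/7)² + 387 + 49*(24/7) - 1*43*24/7))/(-22) = (2450 + (2 - 1*576/49 + 387 + 168 - 1032/7))*(-1/22) = (2450 + (2 - 576/49 + 387 + 168 - 1032/7))*(-1/22) = (2450 + 19493/49)*(-1/22) = (139543/49)*(-1/22) = -139543/1078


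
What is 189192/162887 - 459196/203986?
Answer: -18102269770/16613333791 ≈ -1.0896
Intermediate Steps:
189192/162887 - 459196/203986 = 189192*(1/162887) - 459196*1/203986 = 189192/162887 - 229598/101993 = -18102269770/16613333791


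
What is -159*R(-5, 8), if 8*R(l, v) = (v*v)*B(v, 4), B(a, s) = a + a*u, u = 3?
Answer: -40704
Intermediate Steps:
B(a, s) = 4*a (B(a, s) = a + a*3 = a + 3*a = 4*a)
R(l, v) = v³/2 (R(l, v) = ((v*v)*(4*v))/8 = (v²*(4*v))/8 = (4*v³)/8 = v³/2)
-159*R(-5, 8) = -159*8³/2 = -159*512/2 = -159*256 = -40704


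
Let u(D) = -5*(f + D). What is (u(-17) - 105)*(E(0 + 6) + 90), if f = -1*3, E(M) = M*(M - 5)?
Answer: -480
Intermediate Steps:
E(M) = M*(-5 + M)
f = -3
u(D) = 15 - 5*D (u(D) = -5*(-3 + D) = 15 - 5*D)
(u(-17) - 105)*(E(0 + 6) + 90) = ((15 - 5*(-17)) - 105)*((0 + 6)*(-5 + (0 + 6)) + 90) = ((15 + 85) - 105)*(6*(-5 + 6) + 90) = (100 - 105)*(6*1 + 90) = -5*(6 + 90) = -5*96 = -480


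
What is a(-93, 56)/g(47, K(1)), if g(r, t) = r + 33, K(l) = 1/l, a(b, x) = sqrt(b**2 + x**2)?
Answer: sqrt(11785)/80 ≈ 1.3570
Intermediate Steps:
g(r, t) = 33 + r
a(-93, 56)/g(47, K(1)) = sqrt((-93)**2 + 56**2)/(33 + 47) = sqrt(8649 + 3136)/80 = sqrt(11785)*(1/80) = sqrt(11785)/80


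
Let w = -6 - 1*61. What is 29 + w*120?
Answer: -8011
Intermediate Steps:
w = -67 (w = -6 - 61 = -67)
29 + w*120 = 29 - 67*120 = 29 - 8040 = -8011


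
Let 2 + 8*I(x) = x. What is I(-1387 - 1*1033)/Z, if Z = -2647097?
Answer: 1211/10588388 ≈ 0.00011437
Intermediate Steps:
I(x) = -¼ + x/8
I(-1387 - 1*1033)/Z = (-¼ + (-1387 - 1*1033)/8)/(-2647097) = (-¼ + (-1387 - 1033)/8)*(-1/2647097) = (-¼ + (⅛)*(-2420))*(-1/2647097) = (-¼ - 605/2)*(-1/2647097) = -1211/4*(-1/2647097) = 1211/10588388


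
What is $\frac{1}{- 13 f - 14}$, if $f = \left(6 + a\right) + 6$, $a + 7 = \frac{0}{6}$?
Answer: $- \frac{1}{79} \approx -0.012658$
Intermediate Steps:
$a = -7$ ($a = -7 + \frac{0}{6} = -7 + 0 \cdot \frac{1}{6} = -7 + 0 = -7$)
$f = 5$ ($f = \left(6 - 7\right) + 6 = -1 + 6 = 5$)
$\frac{1}{- 13 f - 14} = \frac{1}{\left(-13\right) 5 - 14} = \frac{1}{-65 - 14} = \frac{1}{-79} = - \frac{1}{79}$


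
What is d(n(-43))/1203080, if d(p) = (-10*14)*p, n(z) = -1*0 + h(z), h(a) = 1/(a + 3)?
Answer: 7/2406160 ≈ 2.9092e-6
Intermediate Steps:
h(a) = 1/(3 + a)
n(z) = 1/(3 + z) (n(z) = -1*0 + 1/(3 + z) = 0 + 1/(3 + z) = 1/(3 + z))
d(p) = -140*p
d(n(-43))/1203080 = -140/(3 - 43)/1203080 = -140/(-40)*(1/1203080) = -140*(-1/40)*(1/1203080) = (7/2)*(1/1203080) = 7/2406160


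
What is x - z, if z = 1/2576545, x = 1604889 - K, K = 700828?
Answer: 2329353849244/2576545 ≈ 9.0406e+5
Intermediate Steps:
x = 904061 (x = 1604889 - 1*700828 = 1604889 - 700828 = 904061)
z = 1/2576545 ≈ 3.8812e-7
x - z = 904061 - 1*1/2576545 = 904061 - 1/2576545 = 2329353849244/2576545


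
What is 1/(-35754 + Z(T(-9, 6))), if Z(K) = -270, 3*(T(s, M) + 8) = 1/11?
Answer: -1/36024 ≈ -2.7759e-5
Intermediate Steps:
T(s, M) = -263/33 (T(s, M) = -8 + (⅓)/11 = -8 + (⅓)*(1/11) = -8 + 1/33 = -263/33)
1/(-35754 + Z(T(-9, 6))) = 1/(-35754 - 270) = 1/(-36024) = -1/36024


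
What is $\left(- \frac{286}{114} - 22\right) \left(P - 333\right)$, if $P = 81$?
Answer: $\frac{117348}{19} \approx 6176.2$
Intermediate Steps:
$\left(- \frac{286}{114} - 22\right) \left(P - 333\right) = \left(- \frac{286}{114} - 22\right) \left(81 - 333\right) = \left(\left(-286\right) \frac{1}{114} - 22\right) \left(-252\right) = \left(- \frac{143}{57} - 22\right) \left(-252\right) = \left(- \frac{1397}{57}\right) \left(-252\right) = \frac{117348}{19}$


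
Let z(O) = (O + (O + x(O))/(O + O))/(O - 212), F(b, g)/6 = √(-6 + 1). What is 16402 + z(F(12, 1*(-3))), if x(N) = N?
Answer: (98418*√5 + 3477223*I)/(2*(3*√5 + 106*I)) ≈ 16402.0 - 0.06333*I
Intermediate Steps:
F(b, g) = 6*I*√5 (F(b, g) = 6*√(-6 + 1) = 6*√(-5) = 6*(I*√5) = 6*I*√5)
z(O) = (1 + O)/(-212 + O) (z(O) = (O + (O + O)/(O + O))/(O - 212) = (O + (2*O)/((2*O)))/(-212 + O) = (O + (2*O)*(1/(2*O)))/(-212 + O) = (O + 1)/(-212 + O) = (1 + O)/(-212 + O))
16402 + z(F(12, 1*(-3))) = 16402 + (1 + 6*I*√5)/(-212 + 6*I*√5)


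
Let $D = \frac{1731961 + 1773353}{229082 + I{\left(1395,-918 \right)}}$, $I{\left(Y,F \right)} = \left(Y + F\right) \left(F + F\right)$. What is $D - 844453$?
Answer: $- \frac{273051407942}{323345} \approx -8.4446 \cdot 10^{5}$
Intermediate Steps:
$I{\left(Y,F \right)} = 2 F \left(F + Y\right)$ ($I{\left(Y,F \right)} = \left(F + Y\right) 2 F = 2 F \left(F + Y\right)$)
$D = - \frac{1752657}{323345}$ ($D = \frac{1731961 + 1773353}{229082 + 2 \left(-918\right) \left(-918 + 1395\right)} = \frac{3505314}{229082 + 2 \left(-918\right) 477} = \frac{3505314}{229082 - 875772} = \frac{3505314}{-646690} = 3505314 \left(- \frac{1}{646690}\right) = - \frac{1752657}{323345} \approx -5.4204$)
$D - 844453 = - \frac{1752657}{323345} - 844453 = - \frac{273051407942}{323345}$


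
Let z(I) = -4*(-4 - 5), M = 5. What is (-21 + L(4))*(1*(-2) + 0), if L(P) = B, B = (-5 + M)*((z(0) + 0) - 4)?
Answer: 42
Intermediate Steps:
z(I) = 36 (z(I) = -4*(-9) = 36)
B = 0 (B = (-5 + 5)*((36 + 0) - 4) = 0*(36 - 4) = 0*32 = 0)
L(P) = 0
(-21 + L(4))*(1*(-2) + 0) = (-21 + 0)*(1*(-2) + 0) = -21*(-2 + 0) = -21*(-2) = 42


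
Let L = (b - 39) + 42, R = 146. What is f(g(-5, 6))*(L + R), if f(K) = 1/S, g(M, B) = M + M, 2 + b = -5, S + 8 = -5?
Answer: -142/13 ≈ -10.923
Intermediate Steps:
S = -13 (S = -8 - 5 = -13)
b = -7 (b = -2 - 5 = -7)
g(M, B) = 2*M
L = -4 (L = (-7 - 39) + 42 = -46 + 42 = -4)
f(K) = -1/13 (f(K) = 1/(-13) = -1/13)
f(g(-5, 6))*(L + R) = -(-4 + 146)/13 = -1/13*142 = -142/13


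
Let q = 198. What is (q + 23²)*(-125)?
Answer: -90875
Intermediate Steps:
(q + 23²)*(-125) = (198 + 23²)*(-125) = (198 + 529)*(-125) = 727*(-125) = -90875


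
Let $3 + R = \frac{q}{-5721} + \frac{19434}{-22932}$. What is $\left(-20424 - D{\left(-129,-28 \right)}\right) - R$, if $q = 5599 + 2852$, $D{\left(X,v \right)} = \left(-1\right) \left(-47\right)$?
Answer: $- \frac{149165179925}{7288554} \approx -20466.0$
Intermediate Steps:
$D{\left(X,v \right)} = 47$
$q = 8451$
$R = - \frac{38809009}{7288554}$ ($R = -3 + \left(\frac{8451}{-5721} + \frac{19434}{-22932}\right) = -3 + \left(8451 \left(- \frac{1}{5721}\right) + 19434 \left(- \frac{1}{22932}\right)\right) = -3 - \frac{16943347}{7288554} = - \frac{38809009}{7288554} \approx -5.3247$)
$\left(-20424 - D{\left(-129,-28 \right)}\right) - R = \left(-20424 - 47\right) - - \frac{38809009}{7288554} = \left(-20424 - 47\right) + \frac{38809009}{7288554} = -20471 + \frac{38809009}{7288554} = - \frac{149165179925}{7288554}$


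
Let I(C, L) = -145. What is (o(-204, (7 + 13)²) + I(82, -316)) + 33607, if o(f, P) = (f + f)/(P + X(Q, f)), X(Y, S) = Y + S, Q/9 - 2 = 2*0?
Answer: 3580230/107 ≈ 33460.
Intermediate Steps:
Q = 18 (Q = 18 + 9*(2*0) = 18 + 9*0 = 18 + 0 = 18)
X(Y, S) = S + Y
o(f, P) = 2*f/(18 + P + f) (o(f, P) = (f + f)/(P + (f + 18)) = (2*f)/(P + (18 + f)) = (2*f)/(18 + P + f) = 2*f/(18 + P + f))
(o(-204, (7 + 13)²) + I(82, -316)) + 33607 = (2*(-204)/(18 + (7 + 13)² - 204) - 145) + 33607 = (2*(-204)/(18 + 20² - 204) - 145) + 33607 = (2*(-204)/(18 + 400 - 204) - 145) + 33607 = (2*(-204)/214 - 145) + 33607 = (2*(-204)*(1/214) - 145) + 33607 = (-204/107 - 145) + 33607 = -15719/107 + 33607 = 3580230/107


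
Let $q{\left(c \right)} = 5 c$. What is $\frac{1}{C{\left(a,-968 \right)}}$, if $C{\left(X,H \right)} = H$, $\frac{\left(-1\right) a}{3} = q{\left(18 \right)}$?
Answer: $- \frac{1}{968} \approx -0.0010331$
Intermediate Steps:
$a = -270$ ($a = - 3 \cdot 5 \cdot 18 = \left(-3\right) 90 = -270$)
$\frac{1}{C{\left(a,-968 \right)}} = \frac{1}{-968} = - \frac{1}{968}$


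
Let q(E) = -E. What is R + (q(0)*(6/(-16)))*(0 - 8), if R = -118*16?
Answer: -1888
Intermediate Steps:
R = -1888
R + (q(0)*(6/(-16)))*(0 - 8) = -1888 + ((-1*0)*(6/(-16)))*(0 - 8) = -1888 + (0*(6*(-1/16)))*(-8) = -1888 + (0*(-3/8))*(-8) = -1888 + 0*(-8) = -1888 + 0 = -1888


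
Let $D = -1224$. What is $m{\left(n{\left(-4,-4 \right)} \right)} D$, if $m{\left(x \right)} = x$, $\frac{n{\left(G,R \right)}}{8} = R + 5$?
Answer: $-9792$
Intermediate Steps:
$n{\left(G,R \right)} = 40 + 8 R$ ($n{\left(G,R \right)} = 8 \left(R + 5\right) = 8 \left(5 + R\right) = 40 + 8 R$)
$m{\left(n{\left(-4,-4 \right)} \right)} D = \left(40 + 8 \left(-4\right)\right) \left(-1224\right) = \left(40 - 32\right) \left(-1224\right) = 8 \left(-1224\right) = -9792$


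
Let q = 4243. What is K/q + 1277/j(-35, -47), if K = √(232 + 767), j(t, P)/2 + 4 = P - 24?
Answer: -1277/150 + 3*√111/4243 ≈ -8.5059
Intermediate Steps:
j(t, P) = -56 + 2*P (j(t, P) = -8 + 2*(P - 24) = -8 + 2*(-24 + P) = -8 + (-48 + 2*P) = -56 + 2*P)
K = 3*√111 (K = √999 = 3*√111 ≈ 31.607)
K/q + 1277/j(-35, -47) = (3*√111)/4243 + 1277/(-56 + 2*(-47)) = (3*√111)*(1/4243) + 1277/(-56 - 94) = 3*√111/4243 + 1277/(-150) = 3*√111/4243 + 1277*(-1/150) = 3*√111/4243 - 1277/150 = -1277/150 + 3*√111/4243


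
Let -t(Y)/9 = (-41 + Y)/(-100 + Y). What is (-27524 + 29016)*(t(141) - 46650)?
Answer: -2855016600/41 ≈ -6.9635e+7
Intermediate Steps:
t(Y) = -9*(-41 + Y)/(-100 + Y)
(-27524 + 29016)*(t(141) - 46650) = (-27524 + 29016)*(9*(41 - 1*141)/(-100 + 141) - 46650) = 1492*(9*(41 - 141)/41 - 46650) = 1492*(9*(1/41)*(-100) - 46650) = 1492*(-900/41 - 46650) = 1492*(-1913550/41) = -2855016600/41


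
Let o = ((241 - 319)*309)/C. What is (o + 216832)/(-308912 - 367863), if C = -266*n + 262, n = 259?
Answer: -7440818963/23224210900 ≈ -0.32039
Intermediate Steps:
C = -68632 (C = -266*259 + 262 = -68894 + 262 = -68632)
o = 12051/34316 (o = ((241 - 319)*309)/(-68632) = -78*309*(-1/68632) = -24102*(-1/68632) = 12051/34316 ≈ 0.35118)
(o + 216832)/(-308912 - 367863) = (12051/34316 + 216832)/(-308912 - 367863) = (7440818963/34316)/(-676775) = (7440818963/34316)*(-1/676775) = -7440818963/23224210900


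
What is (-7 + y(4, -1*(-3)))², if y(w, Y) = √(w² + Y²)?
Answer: 4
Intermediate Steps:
y(w, Y) = √(Y² + w²)
(-7 + y(4, -1*(-3)))² = (-7 + √((-1*(-3))² + 4²))² = (-7 + √(3² + 16))² = (-7 + √(9 + 16))² = (-7 + √25)² = (-7 + 5)² = (-2)² = 4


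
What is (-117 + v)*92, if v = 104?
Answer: -1196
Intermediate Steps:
(-117 + v)*92 = (-117 + 104)*92 = -13*92 = -1196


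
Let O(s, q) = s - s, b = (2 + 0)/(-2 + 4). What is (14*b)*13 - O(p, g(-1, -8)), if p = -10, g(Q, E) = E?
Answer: 182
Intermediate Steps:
b = 1 (b = 2/2 = 2*(1/2) = 1)
O(s, q) = 0
(14*b)*13 - O(p, g(-1, -8)) = (14*1)*13 - 1*0 = 14*13 + 0 = 182 + 0 = 182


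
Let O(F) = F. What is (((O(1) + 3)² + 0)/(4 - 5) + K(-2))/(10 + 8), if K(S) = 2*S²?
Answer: -4/9 ≈ -0.44444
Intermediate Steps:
(((O(1) + 3)² + 0)/(4 - 5) + K(-2))/(10 + 8) = (((1 + 3)² + 0)/(4 - 5) + 2*(-2)²)/(10 + 8) = ((4² + 0)/(-1) + 2*4)/18 = ((16 + 0)*(-1) + 8)*(1/18) = (16*(-1) + 8)*(1/18) = (-16 + 8)*(1/18) = -8*1/18 = -4/9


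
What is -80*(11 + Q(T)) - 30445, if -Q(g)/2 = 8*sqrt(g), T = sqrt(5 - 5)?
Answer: -31325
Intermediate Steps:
T = 0 (T = sqrt(0) = 0)
Q(g) = -16*sqrt(g)
-80*(11 + Q(T)) - 30445 = -80*(11 - 16*sqrt(0)) - 30445 = -80*(11 - 16*0) - 30445 = -80*(11 + 0) - 30445 = -80*11 - 30445 = -880 - 30445 = -31325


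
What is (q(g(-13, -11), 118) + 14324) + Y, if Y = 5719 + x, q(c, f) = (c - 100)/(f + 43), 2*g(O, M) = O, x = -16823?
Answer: 1036627/322 ≈ 3219.3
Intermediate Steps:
g(O, M) = O/2
q(c, f) = (-100 + c)/(43 + f)
Y = -11104 (Y = 5719 - 16823 = -11104)
(q(g(-13, -11), 118) + 14324) + Y = ((-100 + (1/2)*(-13))/(43 + 118) + 14324) - 11104 = ((-100 - 13/2)/161 + 14324) - 11104 = ((1/161)*(-213/2) + 14324) - 11104 = (-213/322 + 14324) - 11104 = 4612115/322 - 11104 = 1036627/322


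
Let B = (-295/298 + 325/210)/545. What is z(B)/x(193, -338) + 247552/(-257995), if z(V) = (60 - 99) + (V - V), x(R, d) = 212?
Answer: -62542829/54694940 ≈ -1.1435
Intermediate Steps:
B = 349/341061 (B = (-295*1/298 + 325*(1/210))*(1/545) = (-295/298 + 65/42)*(1/545) = (1745/3129)*(1/545) = 349/341061 ≈ 0.0010233)
z(V) = -39 (z(V) = -39 + 0 = -39)
z(B)/x(193, -338) + 247552/(-257995) = -39/212 + 247552/(-257995) = -39*1/212 + 247552*(-1/257995) = -39/212 - 247552/257995 = -62542829/54694940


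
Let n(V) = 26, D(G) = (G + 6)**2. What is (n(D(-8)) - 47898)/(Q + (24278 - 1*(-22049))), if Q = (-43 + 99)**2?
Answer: -47872/49463 ≈ -0.96783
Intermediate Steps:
D(G) = (6 + G)**2
Q = 3136 (Q = 56**2 = 3136)
(n(D(-8)) - 47898)/(Q + (24278 - 1*(-22049))) = (26 - 47898)/(3136 + (24278 - 1*(-22049))) = -47872/(3136 + (24278 + 22049)) = -47872/(3136 + 46327) = -47872/49463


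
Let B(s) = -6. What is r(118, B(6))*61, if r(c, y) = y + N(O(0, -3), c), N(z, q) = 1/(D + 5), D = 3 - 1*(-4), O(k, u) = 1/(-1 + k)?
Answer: -4331/12 ≈ -360.92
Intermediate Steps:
D = 7 (D = 3 + 4 = 7)
N(z, q) = 1/12 (N(z, q) = 1/(7 + 5) = 1/12)
r(c, y) = 1/12 + y (r(c, y) = y + 1/12 = 1/12 + y)
r(118, B(6))*61 = (1/12 - 6)*61 = -71/12*61 = -4331/12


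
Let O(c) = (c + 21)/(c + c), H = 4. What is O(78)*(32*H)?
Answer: 1056/13 ≈ 81.231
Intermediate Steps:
O(c) = (21 + c)/(2*c) (O(c) = (21 + c)/((2*c)) = (21 + c)*(1/(2*c)) = (21 + c)/(2*c))
O(78)*(32*H) = ((½)*(21 + 78)/78)*(32*4) = ((½)*(1/78)*99)*128 = (33/52)*128 = 1056/13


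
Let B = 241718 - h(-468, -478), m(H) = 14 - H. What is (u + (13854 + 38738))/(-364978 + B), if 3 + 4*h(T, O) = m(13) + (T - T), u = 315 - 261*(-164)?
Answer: -27346/35217 ≈ -0.77650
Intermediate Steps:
u = 43119 (u = 315 + 42804 = 43119)
h(T, O) = -½ (h(T, O) = -¾ + ((14 - 1*13) + (T - T))/4 = -¾ + ((14 - 13) + 0)/4 = -¾ + (1 + 0)/4 = -¾ + (¼)*1 = -¾ + ¼ = -½)
B = 483437/2 (B = 241718 - 1*(-½) = 241718 + ½ = 483437/2 ≈ 2.4172e+5)
(u + (13854 + 38738))/(-364978 + B) = (43119 + (13854 + 38738))/(-364978 + 483437/2) = (43119 + 52592)/(-246519/2) = 95711*(-2/246519) = -27346/35217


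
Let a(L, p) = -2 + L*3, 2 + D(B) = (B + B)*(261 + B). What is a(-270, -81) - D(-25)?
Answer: 10990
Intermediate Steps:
D(B) = -2 + 2*B*(261 + B) (D(B) = -2 + (B + B)*(261 + B) = -2 + (2*B)*(261 + B) = -2 + 2*B*(261 + B))
a(L, p) = -2 + 3*L
a(-270, -81) - D(-25) = (-2 + 3*(-270)) - (-2 + 2*(-25)² + 522*(-25)) = (-2 - 810) - (-2 + 2*625 - 13050) = -812 - (-2 + 1250 - 13050) = -812 - 1*(-11802) = -812 + 11802 = 10990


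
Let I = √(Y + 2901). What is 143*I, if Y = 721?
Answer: 143*√3622 ≈ 8606.2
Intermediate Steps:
I = √3622 (I = √(721 + 2901) = √3622 ≈ 60.183)
143*I = 143*√3622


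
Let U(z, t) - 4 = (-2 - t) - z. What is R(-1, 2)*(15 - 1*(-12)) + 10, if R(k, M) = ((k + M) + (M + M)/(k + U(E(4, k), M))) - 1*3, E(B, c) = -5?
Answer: -17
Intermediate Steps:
U(z, t) = 2 - t - z (U(z, t) = 4 + ((-2 - t) - z) = 4 + (-2 - t - z) = 2 - t - z)
R(k, M) = -3 + M + k + 2*M/(7 + k - M) (R(k, M) = ((k + M) + (M + M)/(k + (2 - M - 1*(-5)))) - 1*3 = ((M + k) + (2*M)/(k + (2 - M + 5))) - 3 = ((M + k) + (2*M)/(k + (7 - M))) - 3 = ((M + k) + (2*M)/(7 + k - M)) - 3 = ((M + k) + 2*M/(7 + k - M)) - 3 = (M + k + 2*M/(7 + k - M)) - 3 = -3 + M + k + 2*M/(7 + k - M))
R(-1, 2)*(15 - 1*(-12)) + 10 = ((-21 + (-1)² - 1*2² + 4*(-1) + 12*2)/(7 - 1 - 1*2))*(15 - 1*(-12)) + 10 = ((-21 + 1 - 1*4 - 4 + 24)/(7 - 1 - 2))*(15 + 12) + 10 = ((-21 + 1 - 4 - 4 + 24)/4)*27 + 10 = ((¼)*(-4))*27 + 10 = -1*27 + 10 = -27 + 10 = -17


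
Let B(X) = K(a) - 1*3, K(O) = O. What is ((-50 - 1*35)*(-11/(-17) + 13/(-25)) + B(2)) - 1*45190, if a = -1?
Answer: -226024/5 ≈ -45205.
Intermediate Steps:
B(X) = -4 (B(X) = -1 - 1*3 = -1 - 3 = -4)
((-50 - 1*35)*(-11/(-17) + 13/(-25)) + B(2)) - 1*45190 = ((-50 - 1*35)*(-11/(-17) + 13/(-25)) - 4) - 1*45190 = ((-50 - 35)*(-11*(-1/17) + 13*(-1/25)) - 4) - 45190 = (-85*(11/17 - 13/25) - 4) - 45190 = (-85*54/425 - 4) - 45190 = (-54/5 - 4) - 45190 = -74/5 - 45190 = -226024/5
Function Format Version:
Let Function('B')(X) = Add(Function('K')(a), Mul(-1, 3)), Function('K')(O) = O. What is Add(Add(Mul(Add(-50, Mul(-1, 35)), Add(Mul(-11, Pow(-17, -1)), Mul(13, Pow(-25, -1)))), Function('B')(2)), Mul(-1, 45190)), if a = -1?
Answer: Rational(-226024, 5) ≈ -45205.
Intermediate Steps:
Function('B')(X) = -4 (Function('B')(X) = Add(-1, Mul(-1, 3)) = Add(-1, -3) = -4)
Add(Add(Mul(Add(-50, Mul(-1, 35)), Add(Mul(-11, Pow(-17, -1)), Mul(13, Pow(-25, -1)))), Function('B')(2)), Mul(-1, 45190)) = Add(Add(Mul(Add(-50, Mul(-1, 35)), Add(Mul(-11, Pow(-17, -1)), Mul(13, Pow(-25, -1)))), -4), Mul(-1, 45190)) = Add(Add(Mul(Add(-50, -35), Add(Mul(-11, Rational(-1, 17)), Mul(13, Rational(-1, 25)))), -4), -45190) = Add(Add(Mul(-85, Add(Rational(11, 17), Rational(-13, 25))), -4), -45190) = Add(Add(Mul(-85, Rational(54, 425)), -4), -45190) = Add(Add(Rational(-54, 5), -4), -45190) = Add(Rational(-74, 5), -45190) = Rational(-226024, 5)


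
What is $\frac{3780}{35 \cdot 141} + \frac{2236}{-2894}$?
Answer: $- \frac{454}{68009} \approx -0.0066756$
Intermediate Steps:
$\frac{3780}{35 \cdot 141} + \frac{2236}{-2894} = \frac{3780}{4935} + 2236 \left(- \frac{1}{2894}\right) = 3780 \cdot \frac{1}{4935} - \frac{1118}{1447} = \frac{36}{47} - \frac{1118}{1447} = - \frac{454}{68009}$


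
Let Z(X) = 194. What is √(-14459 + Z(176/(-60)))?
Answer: 3*I*√1585 ≈ 119.44*I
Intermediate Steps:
√(-14459 + Z(176/(-60))) = √(-14459 + 194) = √(-14265) = 3*I*√1585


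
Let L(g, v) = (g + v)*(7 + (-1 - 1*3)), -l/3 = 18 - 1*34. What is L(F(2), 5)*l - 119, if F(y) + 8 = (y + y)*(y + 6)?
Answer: 4057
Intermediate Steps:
F(y) = -8 + 2*y*(6 + y) (F(y) = -8 + (y + y)*(y + 6) = -8 + (2*y)*(6 + y) = -8 + 2*y*(6 + y))
l = 48 (l = -3*(18 - 1*34) = -3*(18 - 34) = -3*(-16) = 48)
L(g, v) = 3*g + 3*v (L(g, v) = (g + v)*(7 + (-1 - 3)) = (g + v)*(7 - 4) = (g + v)*3 = 3*g + 3*v)
L(F(2), 5)*l - 119 = (3*(-8 + 2*2**2 + 12*2) + 3*5)*48 - 119 = (3*(-8 + 2*4 + 24) + 15)*48 - 119 = (3*(-8 + 8 + 24) + 15)*48 - 119 = (3*24 + 15)*48 - 119 = (72 + 15)*48 - 119 = 87*48 - 119 = 4176 - 119 = 4057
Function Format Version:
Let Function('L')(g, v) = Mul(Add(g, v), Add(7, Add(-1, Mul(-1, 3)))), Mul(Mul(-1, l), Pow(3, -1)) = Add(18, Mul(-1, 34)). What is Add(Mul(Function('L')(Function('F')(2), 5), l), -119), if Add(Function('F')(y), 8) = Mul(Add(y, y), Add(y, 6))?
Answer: 4057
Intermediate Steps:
Function('F')(y) = Add(-8, Mul(2, y, Add(6, y))) (Function('F')(y) = Add(-8, Mul(Add(y, y), Add(y, 6))) = Add(-8, Mul(Mul(2, y), Add(6, y))) = Add(-8, Mul(2, y, Add(6, y))))
l = 48 (l = Mul(-3, Add(18, Mul(-1, 34))) = Mul(-3, Add(18, -34)) = Mul(-3, -16) = 48)
Function('L')(g, v) = Add(Mul(3, g), Mul(3, v)) (Function('L')(g, v) = Mul(Add(g, v), Add(7, Add(-1, -3))) = Mul(Add(g, v), Add(7, -4)) = Mul(Add(g, v), 3) = Add(Mul(3, g), Mul(3, v)))
Add(Mul(Function('L')(Function('F')(2), 5), l), -119) = Add(Mul(Add(Mul(3, Add(-8, Mul(2, Pow(2, 2)), Mul(12, 2))), Mul(3, 5)), 48), -119) = Add(Mul(Add(Mul(3, Add(-8, Mul(2, 4), 24)), 15), 48), -119) = Add(Mul(Add(Mul(3, Add(-8, 8, 24)), 15), 48), -119) = Add(Mul(Add(Mul(3, 24), 15), 48), -119) = Add(Mul(Add(72, 15), 48), -119) = Add(Mul(87, 48), -119) = Add(4176, -119) = 4057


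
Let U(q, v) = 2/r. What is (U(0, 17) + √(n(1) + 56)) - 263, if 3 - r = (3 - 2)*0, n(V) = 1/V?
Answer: -787/3 + √57 ≈ -254.78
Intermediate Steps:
r = 3 (r = 3 - (3 - 2)*0 = 3 - 0 = 3 - 1*0 = 3 + 0 = 3)
U(q, v) = ⅔ (U(q, v) = 2/3 = 2*(⅓) = ⅔)
(U(0, 17) + √(n(1) + 56)) - 263 = (⅔ + √(1/1 + 56)) - 263 = (⅔ + √(1 + 56)) - 263 = (⅔ + √57) - 263 = -787/3 + √57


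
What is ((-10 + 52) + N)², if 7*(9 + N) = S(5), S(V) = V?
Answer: 55696/49 ≈ 1136.7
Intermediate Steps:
N = -58/7 (N = -9 + (⅐)*5 = -9 + 5/7 = -58/7 ≈ -8.2857)
((-10 + 52) + N)² = ((-10 + 52) - 58/7)² = (42 - 58/7)² = (236/7)² = 55696/49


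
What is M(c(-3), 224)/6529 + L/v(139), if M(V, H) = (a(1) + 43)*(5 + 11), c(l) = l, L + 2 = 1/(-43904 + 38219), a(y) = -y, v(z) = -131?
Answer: 574703179/4862374815 ≈ 0.11819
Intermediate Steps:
L = -11371/5685 (L = -2 + 1/(-43904 + 38219) = -2 + 1/(-5685) = -2 - 1/5685 = -11371/5685 ≈ -2.0002)
M(V, H) = 672 (M(V, H) = (-1*1 + 43)*(5 + 11) = (-1 + 43)*16 = 42*16 = 672)
M(c(-3), 224)/6529 + L/v(139) = 672/6529 - 11371/5685/(-131) = 672*(1/6529) - 11371/5685*(-1/131) = 672/6529 + 11371/744735 = 574703179/4862374815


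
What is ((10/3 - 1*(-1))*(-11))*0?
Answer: 0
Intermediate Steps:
((10/3 - 1*(-1))*(-11))*0 = ((10*(1/3) + 1)*(-11))*0 = ((10/3 + 1)*(-11))*0 = ((13/3)*(-11))*0 = -143/3*0 = 0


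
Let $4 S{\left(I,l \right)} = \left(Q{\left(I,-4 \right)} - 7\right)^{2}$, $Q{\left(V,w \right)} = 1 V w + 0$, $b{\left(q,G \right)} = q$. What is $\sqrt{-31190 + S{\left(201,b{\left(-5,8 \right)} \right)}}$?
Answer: $\frac{\sqrt{532961}}{2} \approx 365.02$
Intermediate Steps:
$Q{\left(V,w \right)} = V w$ ($Q{\left(V,w \right)} = V w + 0 = V w$)
$S{\left(I,l \right)} = \frac{\left(-7 - 4 I\right)^{2}}{4}$ ($S{\left(I,l \right)} = \frac{\left(I \left(-4\right) - 7\right)^{2}}{4} = \frac{\left(- 4 I - 7\right)^{2}}{4} = \frac{\left(-7 - 4 I\right)^{2}}{4}$)
$\sqrt{-31190 + S{\left(201,b{\left(-5,8 \right)} \right)}} = \sqrt{-31190 + \frac{\left(7 + 4 \cdot 201\right)^{2}}{4}} = \sqrt{-31190 + \frac{\left(7 + 804\right)^{2}}{4}} = \sqrt{-31190 + \frac{811^{2}}{4}} = \sqrt{-31190 + \frac{1}{4} \cdot 657721} = \sqrt{-31190 + \frac{657721}{4}} = \sqrt{\frac{532961}{4}} = \frac{\sqrt{532961}}{2}$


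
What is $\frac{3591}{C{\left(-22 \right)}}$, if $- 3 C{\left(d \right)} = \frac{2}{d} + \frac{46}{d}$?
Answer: $\frac{39501}{8} \approx 4937.6$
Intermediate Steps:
$C{\left(d \right)} = - \frac{16}{d}$ ($C{\left(d \right)} = - \frac{\frac{2}{d} + \frac{46}{d}}{3} = - \frac{48 \frac{1}{d}}{3} = - \frac{16}{d}$)
$\frac{3591}{C{\left(-22 \right)}} = \frac{3591}{\left(-16\right) \frac{1}{-22}} = \frac{3591}{\left(-16\right) \left(- \frac{1}{22}\right)} = \frac{3591}{\frac{8}{11}} = 3591 \cdot \frac{11}{8} = \frac{39501}{8}$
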